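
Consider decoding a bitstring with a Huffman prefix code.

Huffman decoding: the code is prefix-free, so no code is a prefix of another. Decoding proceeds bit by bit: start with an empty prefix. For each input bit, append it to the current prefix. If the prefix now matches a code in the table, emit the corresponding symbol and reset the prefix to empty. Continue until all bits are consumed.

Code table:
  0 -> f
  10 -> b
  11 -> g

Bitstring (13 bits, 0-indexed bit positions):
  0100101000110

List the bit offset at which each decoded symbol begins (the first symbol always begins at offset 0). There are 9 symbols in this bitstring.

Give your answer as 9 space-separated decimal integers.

Bit 0: prefix='0' -> emit 'f', reset
Bit 1: prefix='1' (no match yet)
Bit 2: prefix='10' -> emit 'b', reset
Bit 3: prefix='0' -> emit 'f', reset
Bit 4: prefix='1' (no match yet)
Bit 5: prefix='10' -> emit 'b', reset
Bit 6: prefix='1' (no match yet)
Bit 7: prefix='10' -> emit 'b', reset
Bit 8: prefix='0' -> emit 'f', reset
Bit 9: prefix='0' -> emit 'f', reset
Bit 10: prefix='1' (no match yet)
Bit 11: prefix='11' -> emit 'g', reset
Bit 12: prefix='0' -> emit 'f', reset

Answer: 0 1 3 4 6 8 9 10 12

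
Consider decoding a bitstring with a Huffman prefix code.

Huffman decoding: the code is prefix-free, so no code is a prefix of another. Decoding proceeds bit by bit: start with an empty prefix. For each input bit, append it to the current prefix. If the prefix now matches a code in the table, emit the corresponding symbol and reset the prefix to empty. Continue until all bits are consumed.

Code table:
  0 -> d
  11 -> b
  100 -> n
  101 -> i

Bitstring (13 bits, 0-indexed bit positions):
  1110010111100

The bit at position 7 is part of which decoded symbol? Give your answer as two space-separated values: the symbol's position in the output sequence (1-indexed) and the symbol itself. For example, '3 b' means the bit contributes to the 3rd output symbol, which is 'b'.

Answer: 3 i

Derivation:
Bit 0: prefix='1' (no match yet)
Bit 1: prefix='11' -> emit 'b', reset
Bit 2: prefix='1' (no match yet)
Bit 3: prefix='10' (no match yet)
Bit 4: prefix='100' -> emit 'n', reset
Bit 5: prefix='1' (no match yet)
Bit 6: prefix='10' (no match yet)
Bit 7: prefix='101' -> emit 'i', reset
Bit 8: prefix='1' (no match yet)
Bit 9: prefix='11' -> emit 'b', reset
Bit 10: prefix='1' (no match yet)
Bit 11: prefix='10' (no match yet)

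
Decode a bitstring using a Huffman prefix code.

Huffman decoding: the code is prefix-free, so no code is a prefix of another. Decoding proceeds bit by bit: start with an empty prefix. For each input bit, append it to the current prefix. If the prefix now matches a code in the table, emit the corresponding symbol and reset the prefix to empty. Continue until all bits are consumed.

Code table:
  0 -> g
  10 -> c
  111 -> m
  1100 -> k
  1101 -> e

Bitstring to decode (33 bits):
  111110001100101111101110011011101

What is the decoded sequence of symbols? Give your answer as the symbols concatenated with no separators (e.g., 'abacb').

Answer: mkgkcmekee

Derivation:
Bit 0: prefix='1' (no match yet)
Bit 1: prefix='11' (no match yet)
Bit 2: prefix='111' -> emit 'm', reset
Bit 3: prefix='1' (no match yet)
Bit 4: prefix='11' (no match yet)
Bit 5: prefix='110' (no match yet)
Bit 6: prefix='1100' -> emit 'k', reset
Bit 7: prefix='0' -> emit 'g', reset
Bit 8: prefix='1' (no match yet)
Bit 9: prefix='11' (no match yet)
Bit 10: prefix='110' (no match yet)
Bit 11: prefix='1100' -> emit 'k', reset
Bit 12: prefix='1' (no match yet)
Bit 13: prefix='10' -> emit 'c', reset
Bit 14: prefix='1' (no match yet)
Bit 15: prefix='11' (no match yet)
Bit 16: prefix='111' -> emit 'm', reset
Bit 17: prefix='1' (no match yet)
Bit 18: prefix='11' (no match yet)
Bit 19: prefix='110' (no match yet)
Bit 20: prefix='1101' -> emit 'e', reset
Bit 21: prefix='1' (no match yet)
Bit 22: prefix='11' (no match yet)
Bit 23: prefix='110' (no match yet)
Bit 24: prefix='1100' -> emit 'k', reset
Bit 25: prefix='1' (no match yet)
Bit 26: prefix='11' (no match yet)
Bit 27: prefix='110' (no match yet)
Bit 28: prefix='1101' -> emit 'e', reset
Bit 29: prefix='1' (no match yet)
Bit 30: prefix='11' (no match yet)
Bit 31: prefix='110' (no match yet)
Bit 32: prefix='1101' -> emit 'e', reset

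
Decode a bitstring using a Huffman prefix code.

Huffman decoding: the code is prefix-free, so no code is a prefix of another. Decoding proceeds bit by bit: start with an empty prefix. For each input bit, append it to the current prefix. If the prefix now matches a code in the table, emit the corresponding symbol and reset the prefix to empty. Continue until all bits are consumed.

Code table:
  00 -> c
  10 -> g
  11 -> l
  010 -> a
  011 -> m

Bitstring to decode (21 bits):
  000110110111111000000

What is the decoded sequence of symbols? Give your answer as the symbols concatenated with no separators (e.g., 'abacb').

Answer: cmmmllccc

Derivation:
Bit 0: prefix='0' (no match yet)
Bit 1: prefix='00' -> emit 'c', reset
Bit 2: prefix='0' (no match yet)
Bit 3: prefix='01' (no match yet)
Bit 4: prefix='011' -> emit 'm', reset
Bit 5: prefix='0' (no match yet)
Bit 6: prefix='01' (no match yet)
Bit 7: prefix='011' -> emit 'm', reset
Bit 8: prefix='0' (no match yet)
Bit 9: prefix='01' (no match yet)
Bit 10: prefix='011' -> emit 'm', reset
Bit 11: prefix='1' (no match yet)
Bit 12: prefix='11' -> emit 'l', reset
Bit 13: prefix='1' (no match yet)
Bit 14: prefix='11' -> emit 'l', reset
Bit 15: prefix='0' (no match yet)
Bit 16: prefix='00' -> emit 'c', reset
Bit 17: prefix='0' (no match yet)
Bit 18: prefix='00' -> emit 'c', reset
Bit 19: prefix='0' (no match yet)
Bit 20: prefix='00' -> emit 'c', reset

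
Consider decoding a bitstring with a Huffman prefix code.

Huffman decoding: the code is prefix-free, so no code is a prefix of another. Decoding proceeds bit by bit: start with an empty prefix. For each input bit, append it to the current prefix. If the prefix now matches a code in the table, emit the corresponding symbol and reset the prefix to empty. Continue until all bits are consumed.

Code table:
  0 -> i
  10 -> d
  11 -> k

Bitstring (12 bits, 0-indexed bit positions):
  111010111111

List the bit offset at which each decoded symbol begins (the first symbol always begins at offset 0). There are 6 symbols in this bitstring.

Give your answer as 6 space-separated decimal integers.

Bit 0: prefix='1' (no match yet)
Bit 1: prefix='11' -> emit 'k', reset
Bit 2: prefix='1' (no match yet)
Bit 3: prefix='10' -> emit 'd', reset
Bit 4: prefix='1' (no match yet)
Bit 5: prefix='10' -> emit 'd', reset
Bit 6: prefix='1' (no match yet)
Bit 7: prefix='11' -> emit 'k', reset
Bit 8: prefix='1' (no match yet)
Bit 9: prefix='11' -> emit 'k', reset
Bit 10: prefix='1' (no match yet)
Bit 11: prefix='11' -> emit 'k', reset

Answer: 0 2 4 6 8 10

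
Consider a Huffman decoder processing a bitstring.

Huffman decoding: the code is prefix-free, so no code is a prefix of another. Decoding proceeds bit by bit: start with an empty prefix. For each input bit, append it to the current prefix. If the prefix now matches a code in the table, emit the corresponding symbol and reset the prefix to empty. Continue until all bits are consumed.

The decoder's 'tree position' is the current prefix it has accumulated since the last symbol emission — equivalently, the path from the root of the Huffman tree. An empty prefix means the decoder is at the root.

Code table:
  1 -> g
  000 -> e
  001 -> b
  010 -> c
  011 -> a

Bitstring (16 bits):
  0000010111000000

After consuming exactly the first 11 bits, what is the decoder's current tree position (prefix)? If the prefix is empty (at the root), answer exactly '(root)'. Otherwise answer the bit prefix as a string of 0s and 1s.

Answer: 0

Derivation:
Bit 0: prefix='0' (no match yet)
Bit 1: prefix='00' (no match yet)
Bit 2: prefix='000' -> emit 'e', reset
Bit 3: prefix='0' (no match yet)
Bit 4: prefix='00' (no match yet)
Bit 5: prefix='001' -> emit 'b', reset
Bit 6: prefix='0' (no match yet)
Bit 7: prefix='01' (no match yet)
Bit 8: prefix='011' -> emit 'a', reset
Bit 9: prefix='1' -> emit 'g', reset
Bit 10: prefix='0' (no match yet)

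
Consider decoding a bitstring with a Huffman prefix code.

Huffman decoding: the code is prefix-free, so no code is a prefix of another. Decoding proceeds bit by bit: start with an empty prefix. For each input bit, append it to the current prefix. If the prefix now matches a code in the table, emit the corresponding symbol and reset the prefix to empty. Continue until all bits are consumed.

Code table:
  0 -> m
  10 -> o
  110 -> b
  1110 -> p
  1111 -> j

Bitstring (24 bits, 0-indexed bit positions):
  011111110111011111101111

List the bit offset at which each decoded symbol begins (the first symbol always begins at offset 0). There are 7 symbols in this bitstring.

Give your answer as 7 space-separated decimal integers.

Bit 0: prefix='0' -> emit 'm', reset
Bit 1: prefix='1' (no match yet)
Bit 2: prefix='11' (no match yet)
Bit 3: prefix='111' (no match yet)
Bit 4: prefix='1111' -> emit 'j', reset
Bit 5: prefix='1' (no match yet)
Bit 6: prefix='11' (no match yet)
Bit 7: prefix='111' (no match yet)
Bit 8: prefix='1110' -> emit 'p', reset
Bit 9: prefix='1' (no match yet)
Bit 10: prefix='11' (no match yet)
Bit 11: prefix='111' (no match yet)
Bit 12: prefix='1110' -> emit 'p', reset
Bit 13: prefix='1' (no match yet)
Bit 14: prefix='11' (no match yet)
Bit 15: prefix='111' (no match yet)
Bit 16: prefix='1111' -> emit 'j', reset
Bit 17: prefix='1' (no match yet)
Bit 18: prefix='11' (no match yet)
Bit 19: prefix='110' -> emit 'b', reset
Bit 20: prefix='1' (no match yet)
Bit 21: prefix='11' (no match yet)
Bit 22: prefix='111' (no match yet)
Bit 23: prefix='1111' -> emit 'j', reset

Answer: 0 1 5 9 13 17 20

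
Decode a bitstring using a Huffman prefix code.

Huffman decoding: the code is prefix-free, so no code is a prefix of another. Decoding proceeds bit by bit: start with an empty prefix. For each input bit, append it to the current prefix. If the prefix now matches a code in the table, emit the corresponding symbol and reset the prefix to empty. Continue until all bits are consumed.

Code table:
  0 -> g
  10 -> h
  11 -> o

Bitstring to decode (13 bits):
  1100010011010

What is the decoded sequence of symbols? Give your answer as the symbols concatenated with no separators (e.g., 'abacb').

Bit 0: prefix='1' (no match yet)
Bit 1: prefix='11' -> emit 'o', reset
Bit 2: prefix='0' -> emit 'g', reset
Bit 3: prefix='0' -> emit 'g', reset
Bit 4: prefix='0' -> emit 'g', reset
Bit 5: prefix='1' (no match yet)
Bit 6: prefix='10' -> emit 'h', reset
Bit 7: prefix='0' -> emit 'g', reset
Bit 8: prefix='1' (no match yet)
Bit 9: prefix='11' -> emit 'o', reset
Bit 10: prefix='0' -> emit 'g', reset
Bit 11: prefix='1' (no match yet)
Bit 12: prefix='10' -> emit 'h', reset

Answer: oggghgogh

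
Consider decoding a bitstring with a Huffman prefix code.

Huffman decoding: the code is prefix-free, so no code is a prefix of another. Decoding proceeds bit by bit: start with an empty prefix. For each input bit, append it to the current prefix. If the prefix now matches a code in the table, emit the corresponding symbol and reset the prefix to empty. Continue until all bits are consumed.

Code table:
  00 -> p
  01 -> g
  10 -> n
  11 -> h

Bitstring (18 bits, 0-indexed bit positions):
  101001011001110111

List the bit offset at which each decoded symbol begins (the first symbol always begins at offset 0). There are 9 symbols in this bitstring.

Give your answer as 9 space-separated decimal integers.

Bit 0: prefix='1' (no match yet)
Bit 1: prefix='10' -> emit 'n', reset
Bit 2: prefix='1' (no match yet)
Bit 3: prefix='10' -> emit 'n', reset
Bit 4: prefix='0' (no match yet)
Bit 5: prefix='01' -> emit 'g', reset
Bit 6: prefix='0' (no match yet)
Bit 7: prefix='01' -> emit 'g', reset
Bit 8: prefix='1' (no match yet)
Bit 9: prefix='10' -> emit 'n', reset
Bit 10: prefix='0' (no match yet)
Bit 11: prefix='01' -> emit 'g', reset
Bit 12: prefix='1' (no match yet)
Bit 13: prefix='11' -> emit 'h', reset
Bit 14: prefix='0' (no match yet)
Bit 15: prefix='01' -> emit 'g', reset
Bit 16: prefix='1' (no match yet)
Bit 17: prefix='11' -> emit 'h', reset

Answer: 0 2 4 6 8 10 12 14 16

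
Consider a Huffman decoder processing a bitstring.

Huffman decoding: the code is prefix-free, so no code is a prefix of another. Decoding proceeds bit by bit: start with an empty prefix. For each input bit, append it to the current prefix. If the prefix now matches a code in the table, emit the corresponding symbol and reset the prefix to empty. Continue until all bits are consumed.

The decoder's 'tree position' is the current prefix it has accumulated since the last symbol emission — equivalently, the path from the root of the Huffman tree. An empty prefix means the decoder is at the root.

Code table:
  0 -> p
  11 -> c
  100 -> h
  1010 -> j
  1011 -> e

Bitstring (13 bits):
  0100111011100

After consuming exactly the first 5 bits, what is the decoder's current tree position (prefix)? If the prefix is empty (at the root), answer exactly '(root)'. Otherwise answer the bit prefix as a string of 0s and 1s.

Answer: 1

Derivation:
Bit 0: prefix='0' -> emit 'p', reset
Bit 1: prefix='1' (no match yet)
Bit 2: prefix='10' (no match yet)
Bit 3: prefix='100' -> emit 'h', reset
Bit 4: prefix='1' (no match yet)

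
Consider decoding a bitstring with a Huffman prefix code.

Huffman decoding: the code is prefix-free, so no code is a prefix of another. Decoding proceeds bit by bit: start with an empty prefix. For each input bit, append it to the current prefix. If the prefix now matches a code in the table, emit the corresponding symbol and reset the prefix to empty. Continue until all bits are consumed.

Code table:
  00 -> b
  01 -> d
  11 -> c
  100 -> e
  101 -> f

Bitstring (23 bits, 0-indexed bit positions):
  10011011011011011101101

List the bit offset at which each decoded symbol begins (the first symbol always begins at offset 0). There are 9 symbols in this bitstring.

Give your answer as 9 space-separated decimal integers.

Bit 0: prefix='1' (no match yet)
Bit 1: prefix='10' (no match yet)
Bit 2: prefix='100' -> emit 'e', reset
Bit 3: prefix='1' (no match yet)
Bit 4: prefix='11' -> emit 'c', reset
Bit 5: prefix='0' (no match yet)
Bit 6: prefix='01' -> emit 'd', reset
Bit 7: prefix='1' (no match yet)
Bit 8: prefix='10' (no match yet)
Bit 9: prefix='101' -> emit 'f', reset
Bit 10: prefix='1' (no match yet)
Bit 11: prefix='10' (no match yet)
Bit 12: prefix='101' -> emit 'f', reset
Bit 13: prefix='1' (no match yet)
Bit 14: prefix='10' (no match yet)
Bit 15: prefix='101' -> emit 'f', reset
Bit 16: prefix='1' (no match yet)
Bit 17: prefix='11' -> emit 'c', reset
Bit 18: prefix='0' (no match yet)
Bit 19: prefix='01' -> emit 'd', reset
Bit 20: prefix='1' (no match yet)
Bit 21: prefix='10' (no match yet)
Bit 22: prefix='101' -> emit 'f', reset

Answer: 0 3 5 7 10 13 16 18 20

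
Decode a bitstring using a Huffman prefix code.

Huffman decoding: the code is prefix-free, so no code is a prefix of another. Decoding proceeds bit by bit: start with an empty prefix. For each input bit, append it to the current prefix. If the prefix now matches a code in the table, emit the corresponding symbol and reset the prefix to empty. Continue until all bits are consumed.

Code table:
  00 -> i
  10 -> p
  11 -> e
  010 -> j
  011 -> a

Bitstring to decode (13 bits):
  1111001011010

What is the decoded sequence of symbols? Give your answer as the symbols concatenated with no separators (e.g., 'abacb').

Bit 0: prefix='1' (no match yet)
Bit 1: prefix='11' -> emit 'e', reset
Bit 2: prefix='1' (no match yet)
Bit 3: prefix='11' -> emit 'e', reset
Bit 4: prefix='0' (no match yet)
Bit 5: prefix='00' -> emit 'i', reset
Bit 6: prefix='1' (no match yet)
Bit 7: prefix='10' -> emit 'p', reset
Bit 8: prefix='1' (no match yet)
Bit 9: prefix='11' -> emit 'e', reset
Bit 10: prefix='0' (no match yet)
Bit 11: prefix='01' (no match yet)
Bit 12: prefix='010' -> emit 'j', reset

Answer: eeipej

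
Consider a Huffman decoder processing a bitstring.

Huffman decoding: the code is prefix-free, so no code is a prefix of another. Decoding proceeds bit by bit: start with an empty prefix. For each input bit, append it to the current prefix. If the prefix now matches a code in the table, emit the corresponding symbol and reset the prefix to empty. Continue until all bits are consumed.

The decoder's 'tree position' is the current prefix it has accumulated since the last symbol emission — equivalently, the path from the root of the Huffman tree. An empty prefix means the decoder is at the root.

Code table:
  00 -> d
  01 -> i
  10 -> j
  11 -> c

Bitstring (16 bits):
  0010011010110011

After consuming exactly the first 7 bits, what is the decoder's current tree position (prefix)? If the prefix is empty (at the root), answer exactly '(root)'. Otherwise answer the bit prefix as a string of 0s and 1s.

Bit 0: prefix='0' (no match yet)
Bit 1: prefix='00' -> emit 'd', reset
Bit 2: prefix='1' (no match yet)
Bit 3: prefix='10' -> emit 'j', reset
Bit 4: prefix='0' (no match yet)
Bit 5: prefix='01' -> emit 'i', reset
Bit 6: prefix='1' (no match yet)

Answer: 1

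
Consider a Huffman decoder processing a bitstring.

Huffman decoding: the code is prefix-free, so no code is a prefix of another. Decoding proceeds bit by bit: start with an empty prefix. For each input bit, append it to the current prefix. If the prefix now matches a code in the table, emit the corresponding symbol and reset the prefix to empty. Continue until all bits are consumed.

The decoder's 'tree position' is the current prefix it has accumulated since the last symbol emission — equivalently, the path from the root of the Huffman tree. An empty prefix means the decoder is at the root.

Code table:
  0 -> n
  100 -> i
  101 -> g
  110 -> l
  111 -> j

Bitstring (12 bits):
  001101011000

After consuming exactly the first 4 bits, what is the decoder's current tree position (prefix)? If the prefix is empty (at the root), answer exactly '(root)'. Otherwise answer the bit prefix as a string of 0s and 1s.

Bit 0: prefix='0' -> emit 'n', reset
Bit 1: prefix='0' -> emit 'n', reset
Bit 2: prefix='1' (no match yet)
Bit 3: prefix='11' (no match yet)

Answer: 11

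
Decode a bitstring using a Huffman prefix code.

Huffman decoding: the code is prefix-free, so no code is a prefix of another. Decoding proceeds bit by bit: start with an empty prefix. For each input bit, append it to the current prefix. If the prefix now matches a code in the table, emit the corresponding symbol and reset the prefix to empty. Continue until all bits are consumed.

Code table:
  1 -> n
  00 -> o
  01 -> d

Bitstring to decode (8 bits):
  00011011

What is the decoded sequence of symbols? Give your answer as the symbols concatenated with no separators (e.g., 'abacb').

Answer: odndn

Derivation:
Bit 0: prefix='0' (no match yet)
Bit 1: prefix='00' -> emit 'o', reset
Bit 2: prefix='0' (no match yet)
Bit 3: prefix='01' -> emit 'd', reset
Bit 4: prefix='1' -> emit 'n', reset
Bit 5: prefix='0' (no match yet)
Bit 6: prefix='01' -> emit 'd', reset
Bit 7: prefix='1' -> emit 'n', reset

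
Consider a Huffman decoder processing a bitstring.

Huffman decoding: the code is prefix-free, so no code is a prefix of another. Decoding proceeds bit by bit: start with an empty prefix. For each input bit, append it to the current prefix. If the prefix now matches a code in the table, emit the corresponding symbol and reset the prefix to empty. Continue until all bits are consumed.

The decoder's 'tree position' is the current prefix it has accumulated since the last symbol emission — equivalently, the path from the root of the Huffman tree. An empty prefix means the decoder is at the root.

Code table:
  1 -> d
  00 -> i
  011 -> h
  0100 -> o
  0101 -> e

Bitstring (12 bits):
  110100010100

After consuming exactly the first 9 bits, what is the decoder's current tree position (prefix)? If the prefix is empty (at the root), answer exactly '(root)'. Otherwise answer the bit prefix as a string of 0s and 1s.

Bit 0: prefix='1' -> emit 'd', reset
Bit 1: prefix='1' -> emit 'd', reset
Bit 2: prefix='0' (no match yet)
Bit 3: prefix='01' (no match yet)
Bit 4: prefix='010' (no match yet)
Bit 5: prefix='0100' -> emit 'o', reset
Bit 6: prefix='0' (no match yet)
Bit 7: prefix='01' (no match yet)
Bit 8: prefix='010' (no match yet)

Answer: 010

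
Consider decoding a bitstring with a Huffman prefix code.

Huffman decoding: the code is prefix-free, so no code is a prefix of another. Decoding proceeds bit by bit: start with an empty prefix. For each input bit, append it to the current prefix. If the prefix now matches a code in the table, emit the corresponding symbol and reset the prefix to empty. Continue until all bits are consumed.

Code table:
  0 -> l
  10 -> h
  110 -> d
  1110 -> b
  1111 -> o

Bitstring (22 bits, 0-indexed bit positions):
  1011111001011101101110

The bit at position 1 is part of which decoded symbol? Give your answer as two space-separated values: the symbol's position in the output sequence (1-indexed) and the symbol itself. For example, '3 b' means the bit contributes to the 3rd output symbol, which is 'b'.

Bit 0: prefix='1' (no match yet)
Bit 1: prefix='10' -> emit 'h', reset
Bit 2: prefix='1' (no match yet)
Bit 3: prefix='11' (no match yet)
Bit 4: prefix='111' (no match yet)
Bit 5: prefix='1111' -> emit 'o', reset

Answer: 1 h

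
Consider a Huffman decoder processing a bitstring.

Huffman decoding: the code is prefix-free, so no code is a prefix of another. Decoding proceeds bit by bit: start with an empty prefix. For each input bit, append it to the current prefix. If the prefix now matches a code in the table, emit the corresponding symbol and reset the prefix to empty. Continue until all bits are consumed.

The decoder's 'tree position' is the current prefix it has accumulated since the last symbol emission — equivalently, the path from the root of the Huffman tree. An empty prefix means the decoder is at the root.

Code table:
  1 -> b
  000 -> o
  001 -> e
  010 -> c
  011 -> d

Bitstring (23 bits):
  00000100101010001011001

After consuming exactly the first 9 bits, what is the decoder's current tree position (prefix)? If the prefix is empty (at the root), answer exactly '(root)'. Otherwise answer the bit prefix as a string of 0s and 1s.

Bit 0: prefix='0' (no match yet)
Bit 1: prefix='00' (no match yet)
Bit 2: prefix='000' -> emit 'o', reset
Bit 3: prefix='0' (no match yet)
Bit 4: prefix='00' (no match yet)
Bit 5: prefix='001' -> emit 'e', reset
Bit 6: prefix='0' (no match yet)
Bit 7: prefix='00' (no match yet)
Bit 8: prefix='001' -> emit 'e', reset

Answer: (root)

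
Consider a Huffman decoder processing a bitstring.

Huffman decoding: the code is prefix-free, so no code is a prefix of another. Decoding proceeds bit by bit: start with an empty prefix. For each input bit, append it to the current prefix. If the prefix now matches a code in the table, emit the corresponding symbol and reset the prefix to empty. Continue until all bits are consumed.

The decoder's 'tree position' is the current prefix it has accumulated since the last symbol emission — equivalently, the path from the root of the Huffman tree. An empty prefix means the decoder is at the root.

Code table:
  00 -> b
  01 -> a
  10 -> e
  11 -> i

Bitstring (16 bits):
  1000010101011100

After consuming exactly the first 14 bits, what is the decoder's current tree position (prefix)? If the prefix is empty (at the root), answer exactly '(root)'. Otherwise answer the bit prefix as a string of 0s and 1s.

Answer: (root)

Derivation:
Bit 0: prefix='1' (no match yet)
Bit 1: prefix='10' -> emit 'e', reset
Bit 2: prefix='0' (no match yet)
Bit 3: prefix='00' -> emit 'b', reset
Bit 4: prefix='0' (no match yet)
Bit 5: prefix='01' -> emit 'a', reset
Bit 6: prefix='0' (no match yet)
Bit 7: prefix='01' -> emit 'a', reset
Bit 8: prefix='0' (no match yet)
Bit 9: prefix='01' -> emit 'a', reset
Bit 10: prefix='0' (no match yet)
Bit 11: prefix='01' -> emit 'a', reset
Bit 12: prefix='1' (no match yet)
Bit 13: prefix='11' -> emit 'i', reset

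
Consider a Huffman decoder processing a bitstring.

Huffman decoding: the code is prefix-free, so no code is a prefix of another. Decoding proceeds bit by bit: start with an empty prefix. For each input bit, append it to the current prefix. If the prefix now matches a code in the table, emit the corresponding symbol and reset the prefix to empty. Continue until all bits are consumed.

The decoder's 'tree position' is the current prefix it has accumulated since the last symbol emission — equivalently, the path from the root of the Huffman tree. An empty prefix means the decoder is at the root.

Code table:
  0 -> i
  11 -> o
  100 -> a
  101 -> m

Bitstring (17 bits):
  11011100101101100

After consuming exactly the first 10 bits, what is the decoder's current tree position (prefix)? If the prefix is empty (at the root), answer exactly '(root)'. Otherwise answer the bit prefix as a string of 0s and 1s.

Answer: 10

Derivation:
Bit 0: prefix='1' (no match yet)
Bit 1: prefix='11' -> emit 'o', reset
Bit 2: prefix='0' -> emit 'i', reset
Bit 3: prefix='1' (no match yet)
Bit 4: prefix='11' -> emit 'o', reset
Bit 5: prefix='1' (no match yet)
Bit 6: prefix='10' (no match yet)
Bit 7: prefix='100' -> emit 'a', reset
Bit 8: prefix='1' (no match yet)
Bit 9: prefix='10' (no match yet)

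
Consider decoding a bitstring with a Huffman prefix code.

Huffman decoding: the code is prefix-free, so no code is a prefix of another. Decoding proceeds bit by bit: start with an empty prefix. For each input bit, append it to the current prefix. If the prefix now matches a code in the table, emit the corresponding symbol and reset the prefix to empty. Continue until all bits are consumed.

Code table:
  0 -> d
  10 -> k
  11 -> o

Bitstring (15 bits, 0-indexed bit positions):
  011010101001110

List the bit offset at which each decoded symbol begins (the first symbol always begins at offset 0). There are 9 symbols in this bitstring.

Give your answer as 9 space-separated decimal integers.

Answer: 0 1 3 4 6 8 10 11 13

Derivation:
Bit 0: prefix='0' -> emit 'd', reset
Bit 1: prefix='1' (no match yet)
Bit 2: prefix='11' -> emit 'o', reset
Bit 3: prefix='0' -> emit 'd', reset
Bit 4: prefix='1' (no match yet)
Bit 5: prefix='10' -> emit 'k', reset
Bit 6: prefix='1' (no match yet)
Bit 7: prefix='10' -> emit 'k', reset
Bit 8: prefix='1' (no match yet)
Bit 9: prefix='10' -> emit 'k', reset
Bit 10: prefix='0' -> emit 'd', reset
Bit 11: prefix='1' (no match yet)
Bit 12: prefix='11' -> emit 'o', reset
Bit 13: prefix='1' (no match yet)
Bit 14: prefix='10' -> emit 'k', reset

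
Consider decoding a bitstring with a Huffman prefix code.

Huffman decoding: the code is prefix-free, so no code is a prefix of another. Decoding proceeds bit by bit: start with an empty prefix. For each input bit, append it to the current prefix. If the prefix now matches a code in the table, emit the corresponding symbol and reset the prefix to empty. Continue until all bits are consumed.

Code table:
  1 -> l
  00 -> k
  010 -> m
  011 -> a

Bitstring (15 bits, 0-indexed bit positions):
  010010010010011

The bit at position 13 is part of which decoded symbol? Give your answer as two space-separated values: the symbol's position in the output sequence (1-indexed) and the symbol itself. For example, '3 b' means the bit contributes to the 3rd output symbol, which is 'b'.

Bit 0: prefix='0' (no match yet)
Bit 1: prefix='01' (no match yet)
Bit 2: prefix='010' -> emit 'm', reset
Bit 3: prefix='0' (no match yet)
Bit 4: prefix='01' (no match yet)
Bit 5: prefix='010' -> emit 'm', reset
Bit 6: prefix='0' (no match yet)
Bit 7: prefix='01' (no match yet)
Bit 8: prefix='010' -> emit 'm', reset
Bit 9: prefix='0' (no match yet)
Bit 10: prefix='01' (no match yet)
Bit 11: prefix='010' -> emit 'm', reset
Bit 12: prefix='0' (no match yet)
Bit 13: prefix='01' (no match yet)
Bit 14: prefix='011' -> emit 'a', reset

Answer: 5 a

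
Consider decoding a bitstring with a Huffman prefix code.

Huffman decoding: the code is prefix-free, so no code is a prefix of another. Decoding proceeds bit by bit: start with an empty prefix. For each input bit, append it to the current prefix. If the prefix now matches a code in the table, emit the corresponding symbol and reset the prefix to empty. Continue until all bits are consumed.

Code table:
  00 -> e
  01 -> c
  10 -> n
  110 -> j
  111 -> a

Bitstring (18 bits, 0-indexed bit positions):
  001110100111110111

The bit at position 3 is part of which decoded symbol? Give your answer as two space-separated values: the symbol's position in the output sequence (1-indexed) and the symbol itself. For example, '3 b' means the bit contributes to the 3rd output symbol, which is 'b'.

Bit 0: prefix='0' (no match yet)
Bit 1: prefix='00' -> emit 'e', reset
Bit 2: prefix='1' (no match yet)
Bit 3: prefix='11' (no match yet)
Bit 4: prefix='111' -> emit 'a', reset
Bit 5: prefix='0' (no match yet)
Bit 6: prefix='01' -> emit 'c', reset
Bit 7: prefix='0' (no match yet)

Answer: 2 a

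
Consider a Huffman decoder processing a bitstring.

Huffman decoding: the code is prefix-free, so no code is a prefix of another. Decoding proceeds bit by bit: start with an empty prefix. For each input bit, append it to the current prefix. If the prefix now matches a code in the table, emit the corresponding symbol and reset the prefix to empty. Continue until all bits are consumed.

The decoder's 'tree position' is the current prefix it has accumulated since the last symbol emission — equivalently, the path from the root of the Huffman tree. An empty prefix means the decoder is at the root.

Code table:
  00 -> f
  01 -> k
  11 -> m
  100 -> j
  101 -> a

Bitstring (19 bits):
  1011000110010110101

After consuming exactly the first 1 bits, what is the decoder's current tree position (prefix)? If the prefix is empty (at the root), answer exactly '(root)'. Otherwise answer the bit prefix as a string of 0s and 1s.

Answer: 1

Derivation:
Bit 0: prefix='1' (no match yet)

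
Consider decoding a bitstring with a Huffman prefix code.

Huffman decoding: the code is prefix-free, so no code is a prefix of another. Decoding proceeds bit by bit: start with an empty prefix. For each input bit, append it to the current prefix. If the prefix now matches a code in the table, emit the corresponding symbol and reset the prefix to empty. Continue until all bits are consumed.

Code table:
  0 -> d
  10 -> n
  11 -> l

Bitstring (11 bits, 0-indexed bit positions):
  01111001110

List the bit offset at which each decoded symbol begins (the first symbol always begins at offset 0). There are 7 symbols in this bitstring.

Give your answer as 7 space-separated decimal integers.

Bit 0: prefix='0' -> emit 'd', reset
Bit 1: prefix='1' (no match yet)
Bit 2: prefix='11' -> emit 'l', reset
Bit 3: prefix='1' (no match yet)
Bit 4: prefix='11' -> emit 'l', reset
Bit 5: prefix='0' -> emit 'd', reset
Bit 6: prefix='0' -> emit 'd', reset
Bit 7: prefix='1' (no match yet)
Bit 8: prefix='11' -> emit 'l', reset
Bit 9: prefix='1' (no match yet)
Bit 10: prefix='10' -> emit 'n', reset

Answer: 0 1 3 5 6 7 9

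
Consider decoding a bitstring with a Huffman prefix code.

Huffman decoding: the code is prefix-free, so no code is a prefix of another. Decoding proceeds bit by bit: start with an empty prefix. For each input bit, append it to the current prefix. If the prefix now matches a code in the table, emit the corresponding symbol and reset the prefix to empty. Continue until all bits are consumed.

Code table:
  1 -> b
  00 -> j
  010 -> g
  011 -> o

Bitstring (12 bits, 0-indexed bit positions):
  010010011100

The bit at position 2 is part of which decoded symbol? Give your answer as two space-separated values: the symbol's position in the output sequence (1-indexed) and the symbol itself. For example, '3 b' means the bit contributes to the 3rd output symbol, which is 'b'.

Bit 0: prefix='0' (no match yet)
Bit 1: prefix='01' (no match yet)
Bit 2: prefix='010' -> emit 'g', reset
Bit 3: prefix='0' (no match yet)
Bit 4: prefix='01' (no match yet)
Bit 5: prefix='010' -> emit 'g', reset
Bit 6: prefix='0' (no match yet)

Answer: 1 g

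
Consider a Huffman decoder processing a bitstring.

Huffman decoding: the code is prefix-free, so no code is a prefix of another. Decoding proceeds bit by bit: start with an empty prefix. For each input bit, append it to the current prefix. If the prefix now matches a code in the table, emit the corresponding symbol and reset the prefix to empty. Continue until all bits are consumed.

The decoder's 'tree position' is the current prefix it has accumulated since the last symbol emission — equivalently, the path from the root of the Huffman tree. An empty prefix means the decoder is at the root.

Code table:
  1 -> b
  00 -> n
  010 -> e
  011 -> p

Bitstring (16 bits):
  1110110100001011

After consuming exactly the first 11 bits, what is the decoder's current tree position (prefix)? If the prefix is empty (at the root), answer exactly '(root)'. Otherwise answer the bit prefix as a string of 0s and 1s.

Bit 0: prefix='1' -> emit 'b', reset
Bit 1: prefix='1' -> emit 'b', reset
Bit 2: prefix='1' -> emit 'b', reset
Bit 3: prefix='0' (no match yet)
Bit 4: prefix='01' (no match yet)
Bit 5: prefix='011' -> emit 'p', reset
Bit 6: prefix='0' (no match yet)
Bit 7: prefix='01' (no match yet)
Bit 8: prefix='010' -> emit 'e', reset
Bit 9: prefix='0' (no match yet)
Bit 10: prefix='00' -> emit 'n', reset

Answer: (root)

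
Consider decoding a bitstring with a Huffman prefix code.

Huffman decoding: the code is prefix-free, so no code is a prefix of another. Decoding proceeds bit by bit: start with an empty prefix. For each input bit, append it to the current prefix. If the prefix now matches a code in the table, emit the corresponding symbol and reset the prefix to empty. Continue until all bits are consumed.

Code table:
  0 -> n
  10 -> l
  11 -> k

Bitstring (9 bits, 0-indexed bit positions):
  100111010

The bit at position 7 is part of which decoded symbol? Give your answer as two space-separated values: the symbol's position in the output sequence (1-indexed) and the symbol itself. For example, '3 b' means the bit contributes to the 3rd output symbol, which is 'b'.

Bit 0: prefix='1' (no match yet)
Bit 1: prefix='10' -> emit 'l', reset
Bit 2: prefix='0' -> emit 'n', reset
Bit 3: prefix='1' (no match yet)
Bit 4: prefix='11' -> emit 'k', reset
Bit 5: prefix='1' (no match yet)
Bit 6: prefix='10' -> emit 'l', reset
Bit 7: prefix='1' (no match yet)
Bit 8: prefix='10' -> emit 'l', reset

Answer: 5 l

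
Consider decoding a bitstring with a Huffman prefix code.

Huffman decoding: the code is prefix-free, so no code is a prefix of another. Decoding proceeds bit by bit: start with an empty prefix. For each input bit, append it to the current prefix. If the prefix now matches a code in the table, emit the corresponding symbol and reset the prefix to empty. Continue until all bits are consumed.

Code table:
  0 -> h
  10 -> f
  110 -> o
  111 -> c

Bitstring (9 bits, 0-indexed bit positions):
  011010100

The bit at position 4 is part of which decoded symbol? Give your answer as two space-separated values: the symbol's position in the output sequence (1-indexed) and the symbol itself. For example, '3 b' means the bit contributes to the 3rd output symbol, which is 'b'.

Answer: 3 f

Derivation:
Bit 0: prefix='0' -> emit 'h', reset
Bit 1: prefix='1' (no match yet)
Bit 2: prefix='11' (no match yet)
Bit 3: prefix='110' -> emit 'o', reset
Bit 4: prefix='1' (no match yet)
Bit 5: prefix='10' -> emit 'f', reset
Bit 6: prefix='1' (no match yet)
Bit 7: prefix='10' -> emit 'f', reset
Bit 8: prefix='0' -> emit 'h', reset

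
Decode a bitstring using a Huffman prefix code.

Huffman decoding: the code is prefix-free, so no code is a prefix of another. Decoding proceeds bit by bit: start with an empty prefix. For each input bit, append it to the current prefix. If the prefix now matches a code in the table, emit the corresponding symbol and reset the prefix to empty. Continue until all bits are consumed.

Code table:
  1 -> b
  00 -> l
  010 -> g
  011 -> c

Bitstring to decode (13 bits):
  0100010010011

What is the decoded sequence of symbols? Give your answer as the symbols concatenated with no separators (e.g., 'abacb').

Bit 0: prefix='0' (no match yet)
Bit 1: prefix='01' (no match yet)
Bit 2: prefix='010' -> emit 'g', reset
Bit 3: prefix='0' (no match yet)
Bit 4: prefix='00' -> emit 'l', reset
Bit 5: prefix='1' -> emit 'b', reset
Bit 6: prefix='0' (no match yet)
Bit 7: prefix='00' -> emit 'l', reset
Bit 8: prefix='1' -> emit 'b', reset
Bit 9: prefix='0' (no match yet)
Bit 10: prefix='00' -> emit 'l', reset
Bit 11: prefix='1' -> emit 'b', reset
Bit 12: prefix='1' -> emit 'b', reset

Answer: glblblbb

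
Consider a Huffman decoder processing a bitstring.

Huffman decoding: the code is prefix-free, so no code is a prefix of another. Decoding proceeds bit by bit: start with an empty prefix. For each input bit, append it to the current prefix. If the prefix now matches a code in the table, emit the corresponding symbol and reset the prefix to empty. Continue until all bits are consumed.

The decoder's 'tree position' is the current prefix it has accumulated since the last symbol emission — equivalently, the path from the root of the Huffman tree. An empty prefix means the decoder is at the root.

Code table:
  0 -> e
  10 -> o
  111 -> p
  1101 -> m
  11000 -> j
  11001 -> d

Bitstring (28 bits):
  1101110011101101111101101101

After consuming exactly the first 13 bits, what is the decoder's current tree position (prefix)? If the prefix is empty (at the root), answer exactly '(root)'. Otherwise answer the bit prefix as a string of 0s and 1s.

Answer: (root)

Derivation:
Bit 0: prefix='1' (no match yet)
Bit 1: prefix='11' (no match yet)
Bit 2: prefix='110' (no match yet)
Bit 3: prefix='1101' -> emit 'm', reset
Bit 4: prefix='1' (no match yet)
Bit 5: prefix='11' (no match yet)
Bit 6: prefix='110' (no match yet)
Bit 7: prefix='1100' (no match yet)
Bit 8: prefix='11001' -> emit 'd', reset
Bit 9: prefix='1' (no match yet)
Bit 10: prefix='11' (no match yet)
Bit 11: prefix='110' (no match yet)
Bit 12: prefix='1101' -> emit 'm', reset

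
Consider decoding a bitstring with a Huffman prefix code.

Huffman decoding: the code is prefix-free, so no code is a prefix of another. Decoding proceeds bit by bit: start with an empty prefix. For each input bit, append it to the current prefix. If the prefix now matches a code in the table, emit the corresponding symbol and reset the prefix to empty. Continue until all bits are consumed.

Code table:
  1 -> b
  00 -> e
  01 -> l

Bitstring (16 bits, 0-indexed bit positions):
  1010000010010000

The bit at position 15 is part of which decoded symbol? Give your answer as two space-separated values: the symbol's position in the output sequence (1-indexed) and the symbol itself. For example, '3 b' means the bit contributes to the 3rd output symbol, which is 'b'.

Answer: 9 e

Derivation:
Bit 0: prefix='1' -> emit 'b', reset
Bit 1: prefix='0' (no match yet)
Bit 2: prefix='01' -> emit 'l', reset
Bit 3: prefix='0' (no match yet)
Bit 4: prefix='00' -> emit 'e', reset
Bit 5: prefix='0' (no match yet)
Bit 6: prefix='00' -> emit 'e', reset
Bit 7: prefix='0' (no match yet)
Bit 8: prefix='01' -> emit 'l', reset
Bit 9: prefix='0' (no match yet)
Bit 10: prefix='00' -> emit 'e', reset
Bit 11: prefix='1' -> emit 'b', reset
Bit 12: prefix='0' (no match yet)
Bit 13: prefix='00' -> emit 'e', reset
Bit 14: prefix='0' (no match yet)
Bit 15: prefix='00' -> emit 'e', reset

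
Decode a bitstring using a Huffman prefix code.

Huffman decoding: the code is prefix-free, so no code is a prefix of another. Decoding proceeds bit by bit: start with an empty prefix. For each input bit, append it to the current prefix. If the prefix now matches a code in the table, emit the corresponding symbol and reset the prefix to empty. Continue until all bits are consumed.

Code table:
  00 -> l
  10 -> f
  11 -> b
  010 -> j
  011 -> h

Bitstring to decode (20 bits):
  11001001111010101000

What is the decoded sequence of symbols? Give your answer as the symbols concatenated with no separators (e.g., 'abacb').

Bit 0: prefix='1' (no match yet)
Bit 1: prefix='11' -> emit 'b', reset
Bit 2: prefix='0' (no match yet)
Bit 3: prefix='00' -> emit 'l', reset
Bit 4: prefix='1' (no match yet)
Bit 5: prefix='10' -> emit 'f', reset
Bit 6: prefix='0' (no match yet)
Bit 7: prefix='01' (no match yet)
Bit 8: prefix='011' -> emit 'h', reset
Bit 9: prefix='1' (no match yet)
Bit 10: prefix='11' -> emit 'b', reset
Bit 11: prefix='0' (no match yet)
Bit 12: prefix='01' (no match yet)
Bit 13: prefix='010' -> emit 'j', reset
Bit 14: prefix='1' (no match yet)
Bit 15: prefix='10' -> emit 'f', reset
Bit 16: prefix='1' (no match yet)
Bit 17: prefix='10' -> emit 'f', reset
Bit 18: prefix='0' (no match yet)
Bit 19: prefix='00' -> emit 'l', reset

Answer: blfhbjffl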